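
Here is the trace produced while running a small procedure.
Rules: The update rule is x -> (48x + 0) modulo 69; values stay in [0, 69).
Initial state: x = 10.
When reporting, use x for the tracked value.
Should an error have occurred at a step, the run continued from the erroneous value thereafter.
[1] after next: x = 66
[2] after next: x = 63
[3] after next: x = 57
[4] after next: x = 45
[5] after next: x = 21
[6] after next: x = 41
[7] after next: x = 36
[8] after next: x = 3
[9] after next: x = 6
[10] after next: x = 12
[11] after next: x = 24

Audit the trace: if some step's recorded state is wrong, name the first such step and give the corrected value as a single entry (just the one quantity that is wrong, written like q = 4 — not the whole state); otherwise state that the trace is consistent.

step 6, x = 42

step 1: x = (48*10 + 0) mod 69 = 66 -> agrees with the trace
step 2: x = (48*66 + 0) mod 69 = 63 -> checks out
step 3: x = (48*63 + 0) mod 69 = 57 -> matches
step 4: x = (48*57 + 0) mod 69 = 45 -> in agreement
step 5: x = (48*45 + 0) mod 69 = 21 -> matches
step 6: x = (48*21 + 0) mod 69 = 42 -> the recorded entry deviates here
Step 6 is the first one off; corrected, x = 42.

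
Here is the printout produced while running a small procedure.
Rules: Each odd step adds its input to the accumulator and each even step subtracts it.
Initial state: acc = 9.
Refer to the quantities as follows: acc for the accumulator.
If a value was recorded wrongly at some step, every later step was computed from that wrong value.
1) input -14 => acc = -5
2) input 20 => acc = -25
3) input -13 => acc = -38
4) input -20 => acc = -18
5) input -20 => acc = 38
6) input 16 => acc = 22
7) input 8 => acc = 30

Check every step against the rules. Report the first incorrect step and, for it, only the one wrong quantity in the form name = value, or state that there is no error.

Step 1: acc = 9 + -14 = -5 — matches.
Step 2: acc = -5 - 20 = -25 — consistent with the printout.
Step 3: acc = -25 + -13 = -38 — agrees with the printout.
Step 4: acc = -38 - -20 = -18 — verified.
Step 5: acc = -18 + -20 = -38 — first mismatch against the printout.
First deviation found at step 5; the corrected entry is acc = -38.

step 5, acc = -38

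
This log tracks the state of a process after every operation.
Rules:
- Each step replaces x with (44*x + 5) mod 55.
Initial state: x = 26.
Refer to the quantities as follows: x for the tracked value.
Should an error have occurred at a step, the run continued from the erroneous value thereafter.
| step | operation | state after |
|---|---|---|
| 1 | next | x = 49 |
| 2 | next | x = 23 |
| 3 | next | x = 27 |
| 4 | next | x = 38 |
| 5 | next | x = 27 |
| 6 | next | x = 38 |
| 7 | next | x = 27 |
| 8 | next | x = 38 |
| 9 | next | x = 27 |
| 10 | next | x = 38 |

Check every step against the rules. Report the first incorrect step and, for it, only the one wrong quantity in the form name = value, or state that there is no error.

step 2, x = 16

Recomputing the run from the initial state:
step 1: x = 49
step 2: x = 16
step 3: x = 49
step 4: x = 16
step 5: x = 49
step 6: x = 16
step 7: x = 49
step 8: x = 16
step 9: x = 49
step 10: x = 16
The first disagreement with the log is at step 2, where the value should be x = 16.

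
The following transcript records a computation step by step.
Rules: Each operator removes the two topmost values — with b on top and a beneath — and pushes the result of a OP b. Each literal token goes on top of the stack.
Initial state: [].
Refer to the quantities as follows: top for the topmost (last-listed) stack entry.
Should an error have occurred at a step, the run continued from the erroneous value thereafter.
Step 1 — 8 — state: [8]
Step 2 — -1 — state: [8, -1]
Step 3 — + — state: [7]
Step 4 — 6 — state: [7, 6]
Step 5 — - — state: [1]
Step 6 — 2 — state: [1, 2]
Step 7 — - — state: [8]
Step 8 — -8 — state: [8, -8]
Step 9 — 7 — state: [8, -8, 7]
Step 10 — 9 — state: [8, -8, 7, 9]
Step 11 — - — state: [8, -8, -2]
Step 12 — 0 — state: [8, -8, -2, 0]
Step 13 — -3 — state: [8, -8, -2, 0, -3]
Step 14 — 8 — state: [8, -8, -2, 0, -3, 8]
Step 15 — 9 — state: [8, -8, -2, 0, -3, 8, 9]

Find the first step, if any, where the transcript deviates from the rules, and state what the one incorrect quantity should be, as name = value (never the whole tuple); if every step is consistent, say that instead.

step 7, top = -1

1. push 8: top = 8 (consistent with the transcript)
2. push -1: top = -1 (agrees with the transcript)
3. 8 + -1 = 7 (exactly as logged)
4. push 6: top = 6 (verified)
5. 7 - 6 = 1 (same as recorded)
6. push 2: top = 2 (agrees with the transcript)
7. 1 - 2 = -1 (the recorded entry deviates here)
The earliest wrong entry is at step 7: it should read top = -1.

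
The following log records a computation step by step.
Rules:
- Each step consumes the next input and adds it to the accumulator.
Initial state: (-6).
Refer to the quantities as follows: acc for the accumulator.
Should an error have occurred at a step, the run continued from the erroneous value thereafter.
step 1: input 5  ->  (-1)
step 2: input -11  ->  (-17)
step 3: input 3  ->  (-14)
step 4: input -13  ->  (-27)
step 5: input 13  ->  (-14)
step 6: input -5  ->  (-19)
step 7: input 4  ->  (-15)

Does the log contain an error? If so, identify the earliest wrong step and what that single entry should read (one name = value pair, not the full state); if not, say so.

Step 1: acc = -6 + 5 = -1 — checks out.
Step 2: acc = -1 + -11 = -12 — the log has a different value.
First incorrect step: 2; the correct value is acc = -12.

step 2, acc = -12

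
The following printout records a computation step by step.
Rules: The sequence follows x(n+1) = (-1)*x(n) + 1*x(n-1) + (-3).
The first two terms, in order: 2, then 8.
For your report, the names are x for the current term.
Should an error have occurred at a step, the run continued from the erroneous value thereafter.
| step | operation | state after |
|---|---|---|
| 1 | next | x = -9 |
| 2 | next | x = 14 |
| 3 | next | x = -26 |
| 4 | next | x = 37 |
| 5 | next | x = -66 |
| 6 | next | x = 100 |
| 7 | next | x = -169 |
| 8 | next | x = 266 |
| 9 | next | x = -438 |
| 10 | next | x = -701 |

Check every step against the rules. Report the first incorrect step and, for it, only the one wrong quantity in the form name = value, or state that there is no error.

step 10, x = 701

Recomputing the run from the initial state:
step 1: x = -9
step 2: x = 14
step 3: x = -26
step 4: x = 37
step 5: x = -66
step 6: x = 100
step 7: x = -169
step 8: x = 266
step 9: x = -438
step 10: x = 701
The first disagreement with the printout is at step 10, where the value should be x = 701.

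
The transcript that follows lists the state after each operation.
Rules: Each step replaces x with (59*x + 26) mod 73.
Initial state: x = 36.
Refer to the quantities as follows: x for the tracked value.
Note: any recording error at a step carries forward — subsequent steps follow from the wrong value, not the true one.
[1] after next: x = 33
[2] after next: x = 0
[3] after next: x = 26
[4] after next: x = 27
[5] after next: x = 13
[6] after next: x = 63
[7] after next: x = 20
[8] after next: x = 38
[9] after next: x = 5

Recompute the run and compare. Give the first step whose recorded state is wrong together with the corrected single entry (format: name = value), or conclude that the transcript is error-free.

step 2, x = 2

Recomputing the run from the initial state:
step 1: x = 33
step 2: x = 2
step 3: x = 71
step 4: x = 54
step 5: x = 0
step 6: x = 26
step 7: x = 27
step 8: x = 13
step 9: x = 63
The first disagreement with the transcript is at step 2, where the value should be x = 2.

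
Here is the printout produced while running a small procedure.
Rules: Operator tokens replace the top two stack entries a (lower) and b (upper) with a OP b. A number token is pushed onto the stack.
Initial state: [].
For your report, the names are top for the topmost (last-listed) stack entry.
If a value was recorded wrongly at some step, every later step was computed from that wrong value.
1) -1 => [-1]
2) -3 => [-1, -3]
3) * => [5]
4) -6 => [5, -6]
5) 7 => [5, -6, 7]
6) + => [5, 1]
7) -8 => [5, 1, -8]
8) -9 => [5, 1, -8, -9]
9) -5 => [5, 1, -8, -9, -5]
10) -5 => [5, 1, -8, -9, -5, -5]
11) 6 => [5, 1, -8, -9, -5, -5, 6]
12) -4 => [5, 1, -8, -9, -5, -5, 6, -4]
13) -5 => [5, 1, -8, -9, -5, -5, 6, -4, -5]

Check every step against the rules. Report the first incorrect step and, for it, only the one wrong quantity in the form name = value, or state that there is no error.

step 3, top = 3

1. push -1: top = -1 (in agreement)
2. push -3: top = -3 (same as recorded)
3. -1 * -3 = 3 (a discrepancy with the printout)
Conclusion: step 3 carries the first error; the entry should be top = 3.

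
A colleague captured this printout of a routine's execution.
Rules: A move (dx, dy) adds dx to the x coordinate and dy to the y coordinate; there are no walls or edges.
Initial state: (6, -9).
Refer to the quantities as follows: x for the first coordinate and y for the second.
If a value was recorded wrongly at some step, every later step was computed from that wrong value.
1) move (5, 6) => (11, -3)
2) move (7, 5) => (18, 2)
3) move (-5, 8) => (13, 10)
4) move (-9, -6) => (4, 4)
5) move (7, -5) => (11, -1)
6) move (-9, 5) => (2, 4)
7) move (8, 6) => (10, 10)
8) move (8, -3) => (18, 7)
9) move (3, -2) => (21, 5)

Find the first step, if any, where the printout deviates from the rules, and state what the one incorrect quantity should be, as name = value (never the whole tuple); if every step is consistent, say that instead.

no error

1. x = 6 + (5) = 11, y = -9 + (6) = -3 (in agreement)
2. x = 11 + (7) = 18, y = -3 + (5) = 2 (consistent with the printout)
3. x = 18 + (-5) = 13, y = 2 + (8) = 10 (no discrepancy)
4. x = 13 + (-9) = 4, y = 10 + (-6) = 4 (verified)
5. x = 4 + (7) = 11, y = 4 + (-5) = -1 (matches)
6. x = 11 + (-9) = 2, y = -1 + (5) = 4 (no discrepancy)
7. x = 2 + (8) = 10, y = 4 + (6) = 10 (checks out)
8. x = 10 + (8) = 18, y = 10 + (-3) = 7 (matches)
9. x = 18 + (3) = 21, y = 7 + (-2) = 5 (same as recorded)
All entries verified; no error found.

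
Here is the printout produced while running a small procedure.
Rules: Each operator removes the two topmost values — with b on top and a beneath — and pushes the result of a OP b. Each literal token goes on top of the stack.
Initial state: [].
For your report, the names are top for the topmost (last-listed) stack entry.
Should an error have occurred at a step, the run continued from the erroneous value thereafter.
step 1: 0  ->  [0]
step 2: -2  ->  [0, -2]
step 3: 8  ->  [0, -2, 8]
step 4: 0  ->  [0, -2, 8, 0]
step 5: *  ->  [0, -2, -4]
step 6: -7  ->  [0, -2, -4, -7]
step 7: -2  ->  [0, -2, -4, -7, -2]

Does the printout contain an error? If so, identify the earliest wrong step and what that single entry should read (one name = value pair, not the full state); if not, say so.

step 5, top = 0

Step 1: push 0: top = 0 — exactly as logged.
Step 2: push -2: top = -2 — consistent with the printout.
Step 3: push 8: top = 8 — no discrepancy.
Step 4: push 0: top = 0 — consistent with the printout.
Step 5: 8 * 0 = 0 — not what was recorded.
First incorrect step: 5; the correct value is top = 0.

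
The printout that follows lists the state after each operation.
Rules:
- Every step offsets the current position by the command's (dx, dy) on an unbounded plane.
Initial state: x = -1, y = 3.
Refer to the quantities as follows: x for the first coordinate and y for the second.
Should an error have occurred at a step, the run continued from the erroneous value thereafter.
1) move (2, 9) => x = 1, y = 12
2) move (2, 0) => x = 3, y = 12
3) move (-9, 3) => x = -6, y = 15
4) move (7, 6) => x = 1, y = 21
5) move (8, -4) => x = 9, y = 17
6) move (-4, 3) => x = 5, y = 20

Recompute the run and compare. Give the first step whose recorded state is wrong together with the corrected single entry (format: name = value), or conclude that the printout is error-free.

Recomputing the run from the initial state:
step 1: x = 1, y = 12
step 2: x = 3, y = 12
step 3: x = -6, y = 15
step 4: x = 1, y = 21
step 5: x = 9, y = 17
step 6: x = 5, y = 20
This matches the printout at every step.

no error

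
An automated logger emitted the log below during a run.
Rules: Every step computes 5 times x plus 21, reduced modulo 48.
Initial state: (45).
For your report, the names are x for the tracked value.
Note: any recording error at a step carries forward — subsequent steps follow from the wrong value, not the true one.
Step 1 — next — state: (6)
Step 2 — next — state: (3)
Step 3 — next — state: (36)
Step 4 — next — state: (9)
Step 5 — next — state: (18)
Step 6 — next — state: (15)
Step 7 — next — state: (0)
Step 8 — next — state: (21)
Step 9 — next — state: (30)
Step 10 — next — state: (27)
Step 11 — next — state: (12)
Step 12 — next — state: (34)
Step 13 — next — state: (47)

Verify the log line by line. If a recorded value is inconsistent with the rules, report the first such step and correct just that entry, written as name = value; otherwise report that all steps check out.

Recomputing the run from the initial state:
step 1: x = 6
step 2: x = 3
step 3: x = 36
step 4: x = 9
step 5: x = 18
step 6: x = 15
step 7: x = 0
step 8: x = 21
step 9: x = 30
step 10: x = 27
step 11: x = 12
step 12: x = 33
step 13: x = 42
The first disagreement with the log is at step 12, where the value should be x = 33.

step 12, x = 33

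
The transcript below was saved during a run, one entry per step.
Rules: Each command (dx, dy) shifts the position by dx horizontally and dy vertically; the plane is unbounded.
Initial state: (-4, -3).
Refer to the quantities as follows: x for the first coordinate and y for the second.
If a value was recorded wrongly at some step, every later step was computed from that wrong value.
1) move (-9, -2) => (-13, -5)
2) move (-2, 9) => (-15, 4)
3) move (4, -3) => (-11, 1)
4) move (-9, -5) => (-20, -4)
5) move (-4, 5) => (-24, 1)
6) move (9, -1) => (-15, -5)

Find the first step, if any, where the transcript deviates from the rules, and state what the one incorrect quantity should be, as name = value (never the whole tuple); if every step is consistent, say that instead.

step 6, y = 0

Step 1: x = -4 + (-9) = -13, y = -3 + (-2) = -5 — in agreement.
Step 2: x = -13 + (-2) = -15, y = -5 + (9) = 4 — in agreement.
Step 3: x = -15 + (4) = -11, y = 4 + (-3) = 1 — matches.
Step 4: x = -11 + (-9) = -20, y = 1 + (-5) = -4 — same as recorded.
Step 5: x = -20 + (-4) = -24, y = -4 + (5) = 1 — same as recorded.
Step 6: x = -24 + (9) = -15, y = 1 + (-1) = 0 — the transcript disagrees here.
Step 6 is the first one off; corrected, y = 0.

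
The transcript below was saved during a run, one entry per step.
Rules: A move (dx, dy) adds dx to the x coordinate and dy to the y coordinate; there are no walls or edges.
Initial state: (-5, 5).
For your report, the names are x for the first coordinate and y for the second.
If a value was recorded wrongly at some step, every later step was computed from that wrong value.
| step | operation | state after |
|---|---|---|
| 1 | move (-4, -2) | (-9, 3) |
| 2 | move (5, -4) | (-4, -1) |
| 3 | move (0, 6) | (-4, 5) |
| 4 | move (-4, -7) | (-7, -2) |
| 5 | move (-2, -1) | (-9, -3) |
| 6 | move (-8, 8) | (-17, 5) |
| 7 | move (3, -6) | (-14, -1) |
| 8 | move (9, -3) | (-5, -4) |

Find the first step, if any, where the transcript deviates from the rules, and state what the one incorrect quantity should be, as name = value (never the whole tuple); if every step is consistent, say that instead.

step 4, x = -8

Recomputing the run from the initial state:
step 1: x = -9, y = 3
step 2: x = -4, y = -1
step 3: x = -4, y = 5
step 4: x = -8, y = -2
step 5: x = -10, y = -3
step 6: x = -18, y = 5
step 7: x = -15, y = -1
step 8: x = -6, y = -4
The first disagreement with the transcript is at step 4, where the value should be x = -8.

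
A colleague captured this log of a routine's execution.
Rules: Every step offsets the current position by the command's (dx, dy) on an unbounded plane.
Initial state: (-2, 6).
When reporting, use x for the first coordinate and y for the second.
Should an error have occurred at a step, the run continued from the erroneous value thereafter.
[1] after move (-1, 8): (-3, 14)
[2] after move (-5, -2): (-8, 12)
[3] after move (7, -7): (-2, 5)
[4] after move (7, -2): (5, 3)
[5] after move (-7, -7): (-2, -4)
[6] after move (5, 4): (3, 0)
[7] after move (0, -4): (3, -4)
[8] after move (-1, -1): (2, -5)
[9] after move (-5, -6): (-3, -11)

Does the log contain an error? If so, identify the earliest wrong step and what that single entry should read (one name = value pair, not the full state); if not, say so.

step 3, x = -1

Recomputing the run from the initial state:
step 1: x = -3, y = 14
step 2: x = -8, y = 12
step 3: x = -1, y = 5
step 4: x = 6, y = 3
step 5: x = -1, y = -4
step 6: x = 4, y = 0
step 7: x = 4, y = -4
step 8: x = 3, y = -5
step 9: x = -2, y = -11
The first disagreement with the log is at step 3, where the value should be x = -1.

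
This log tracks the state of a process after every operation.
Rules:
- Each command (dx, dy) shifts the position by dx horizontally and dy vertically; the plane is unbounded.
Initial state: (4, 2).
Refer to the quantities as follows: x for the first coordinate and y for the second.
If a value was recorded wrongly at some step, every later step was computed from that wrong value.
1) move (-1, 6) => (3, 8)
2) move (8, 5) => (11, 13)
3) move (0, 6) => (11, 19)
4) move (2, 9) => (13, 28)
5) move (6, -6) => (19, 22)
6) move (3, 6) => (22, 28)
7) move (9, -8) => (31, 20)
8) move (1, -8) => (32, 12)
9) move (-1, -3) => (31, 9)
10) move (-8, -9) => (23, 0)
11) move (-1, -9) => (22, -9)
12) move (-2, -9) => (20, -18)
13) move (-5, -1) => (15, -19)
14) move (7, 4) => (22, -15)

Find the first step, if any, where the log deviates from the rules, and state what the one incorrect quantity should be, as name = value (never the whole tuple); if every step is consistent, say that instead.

no error

step 1: x = 4 + (-1) = 3, y = 2 + (6) = 8 -> exactly as logged
step 2: x = 3 + (8) = 11, y = 8 + (5) = 13 -> same as recorded
step 3: x = 11 + (0) = 11, y = 13 + (6) = 19 -> same as recorded
step 4: x = 11 + (2) = 13, y = 19 + (9) = 28 -> no discrepancy
step 5: x = 13 + (6) = 19, y = 28 + (-6) = 22 -> consistent with the log
step 6: x = 19 + (3) = 22, y = 22 + (6) = 28 -> matches
step 7: x = 22 + (9) = 31, y = 28 + (-8) = 20 -> no discrepancy
step 8: x = 31 + (1) = 32, y = 20 + (-8) = 12 -> checks out
step 9: x = 32 + (-1) = 31, y = 12 + (-3) = 9 -> in agreement
step 10: x = 31 + (-8) = 23, y = 9 + (-9) = 0 -> checks out
step 11: x = 23 + (-1) = 22, y = 0 + (-9) = -9 -> confirmed correct
step 12: x = 22 + (-2) = 20, y = -9 + (-9) = -18 -> matches
step 13: x = 20 + (-5) = 15, y = -18 + (-1) = -19 -> same as recorded
step 14: x = 15 + (7) = 22, y = -19 + (4) = -15 -> agrees with the log
All entries verified; no error found.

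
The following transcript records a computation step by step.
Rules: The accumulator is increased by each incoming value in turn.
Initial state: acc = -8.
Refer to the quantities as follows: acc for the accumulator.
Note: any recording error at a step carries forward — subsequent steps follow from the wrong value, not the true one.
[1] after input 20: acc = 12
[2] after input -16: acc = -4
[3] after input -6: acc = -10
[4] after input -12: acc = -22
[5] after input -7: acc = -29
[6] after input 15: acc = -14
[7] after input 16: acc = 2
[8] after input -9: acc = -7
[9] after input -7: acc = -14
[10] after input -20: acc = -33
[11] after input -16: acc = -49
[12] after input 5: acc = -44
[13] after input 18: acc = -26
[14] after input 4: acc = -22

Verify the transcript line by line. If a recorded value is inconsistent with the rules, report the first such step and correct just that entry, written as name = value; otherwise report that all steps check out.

Step 1: acc = -8 + 20 = 12 — matches.
Step 2: acc = 12 + -16 = -4 — exactly as logged.
Step 3: acc = -4 + -6 = -10 — confirmed correct.
Step 4: acc = -10 + -12 = -22 — same as recorded.
Step 5: acc = -22 + -7 = -29 — no discrepancy.
Step 6: acc = -29 + 15 = -14 — exactly as logged.
Step 7: acc = -14 + 16 = 2 — same as recorded.
Step 8: acc = 2 + -9 = -7 — in agreement.
Step 9: acc = -7 + -7 = -14 — exactly as logged.
Step 10: acc = -14 + -20 = -34 — first mismatch against the transcript.
The earliest wrong entry is at step 10: it should read acc = -34.

step 10, acc = -34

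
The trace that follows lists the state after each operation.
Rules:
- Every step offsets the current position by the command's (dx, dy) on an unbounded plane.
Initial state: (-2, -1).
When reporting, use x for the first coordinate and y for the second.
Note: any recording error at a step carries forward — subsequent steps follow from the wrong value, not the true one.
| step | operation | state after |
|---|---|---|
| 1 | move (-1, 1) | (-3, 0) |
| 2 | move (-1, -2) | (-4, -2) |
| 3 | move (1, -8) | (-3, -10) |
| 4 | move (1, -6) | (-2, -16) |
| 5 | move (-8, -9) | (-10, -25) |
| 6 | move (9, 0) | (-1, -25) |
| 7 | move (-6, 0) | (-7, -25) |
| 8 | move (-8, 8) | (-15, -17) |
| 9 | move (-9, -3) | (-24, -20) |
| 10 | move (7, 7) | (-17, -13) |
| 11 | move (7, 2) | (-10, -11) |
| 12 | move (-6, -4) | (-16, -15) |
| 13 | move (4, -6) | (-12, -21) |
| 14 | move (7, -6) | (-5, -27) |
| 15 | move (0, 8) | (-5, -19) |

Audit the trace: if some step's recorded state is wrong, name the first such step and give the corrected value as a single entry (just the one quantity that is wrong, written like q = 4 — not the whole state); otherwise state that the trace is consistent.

1. x = -2 + (-1) = -3, y = -1 + (1) = 0 (exactly as logged)
2. x = -3 + (-1) = -4, y = 0 + (-2) = -2 (same as recorded)
3. x = -4 + (1) = -3, y = -2 + (-8) = -10 (verified)
4. x = -3 + (1) = -2, y = -10 + (-6) = -16 (same as recorded)
5. x = -2 + (-8) = -10, y = -16 + (-9) = -25 (exactly as logged)
6. x = -10 + (9) = -1, y = -25 + (0) = -25 (confirmed correct)
7. x = -1 + (-6) = -7, y = -25 + (0) = -25 (in agreement)
8. x = -7 + (-8) = -15, y = -25 + (8) = -17 (consistent with the trace)
9. x = -15 + (-9) = -24, y = -17 + (-3) = -20 (in agreement)
10. x = -24 + (7) = -17, y = -20 + (7) = -13 (consistent with the trace)
11. x = -17 + (7) = -10, y = -13 + (2) = -11 (confirmed correct)
12. x = -10 + (-6) = -16, y = -11 + (-4) = -15 (consistent with the trace)
13. x = -16 + (4) = -12, y = -15 + (-6) = -21 (verified)
14. x = -12 + (7) = -5, y = -21 + (-6) = -27 (confirmed correct)
15. x = -5 + (0) = -5, y = -27 + (8) = -19 (exactly as logged)
Nothing is out of place; the run is error-free.

no error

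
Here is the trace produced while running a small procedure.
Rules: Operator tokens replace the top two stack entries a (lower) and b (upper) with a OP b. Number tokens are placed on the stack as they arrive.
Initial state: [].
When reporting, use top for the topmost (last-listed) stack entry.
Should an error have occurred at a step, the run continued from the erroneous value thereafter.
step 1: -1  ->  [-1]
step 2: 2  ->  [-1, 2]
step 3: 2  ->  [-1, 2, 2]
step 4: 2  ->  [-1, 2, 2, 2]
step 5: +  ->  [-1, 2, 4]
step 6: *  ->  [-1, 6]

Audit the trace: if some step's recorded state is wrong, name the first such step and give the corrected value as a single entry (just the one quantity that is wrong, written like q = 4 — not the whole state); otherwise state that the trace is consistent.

Recomputing the run from the initial state:
step 1: [-1]
step 2: [-1, 2]
step 3: [-1, 2, 2]
step 4: [-1, 2, 2, 2]
step 5: [-1, 2, 4]
step 6: [-1, 8]
The first disagreement with the trace is at step 6, where the value should be top = 8.

step 6, top = 8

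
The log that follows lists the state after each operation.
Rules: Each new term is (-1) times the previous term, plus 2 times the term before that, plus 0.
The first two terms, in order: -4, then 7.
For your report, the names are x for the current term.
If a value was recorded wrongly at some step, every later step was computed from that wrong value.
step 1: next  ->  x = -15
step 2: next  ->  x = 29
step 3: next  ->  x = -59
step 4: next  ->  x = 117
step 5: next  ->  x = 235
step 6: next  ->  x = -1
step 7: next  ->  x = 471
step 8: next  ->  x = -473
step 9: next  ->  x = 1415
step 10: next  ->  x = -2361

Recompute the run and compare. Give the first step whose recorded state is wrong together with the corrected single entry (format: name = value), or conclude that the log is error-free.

step 5, x = -235

step 1: x = -1*(7) + (2)*(-4) + (0) = -15 -> checks out
step 2: x = -1*(-15) + (2)*(7) + (0) = 29 -> in agreement
step 3: x = -1*(29) + (2)*(-15) + (0) = -59 -> matches
step 4: x = -1*(-59) + (2)*(29) + (0) = 117 -> checks out
step 5: x = -1*(117) + (2)*(-59) + (0) = -235 -> the recorded entry deviates here
First deviation found at step 5; the corrected entry is x = -235.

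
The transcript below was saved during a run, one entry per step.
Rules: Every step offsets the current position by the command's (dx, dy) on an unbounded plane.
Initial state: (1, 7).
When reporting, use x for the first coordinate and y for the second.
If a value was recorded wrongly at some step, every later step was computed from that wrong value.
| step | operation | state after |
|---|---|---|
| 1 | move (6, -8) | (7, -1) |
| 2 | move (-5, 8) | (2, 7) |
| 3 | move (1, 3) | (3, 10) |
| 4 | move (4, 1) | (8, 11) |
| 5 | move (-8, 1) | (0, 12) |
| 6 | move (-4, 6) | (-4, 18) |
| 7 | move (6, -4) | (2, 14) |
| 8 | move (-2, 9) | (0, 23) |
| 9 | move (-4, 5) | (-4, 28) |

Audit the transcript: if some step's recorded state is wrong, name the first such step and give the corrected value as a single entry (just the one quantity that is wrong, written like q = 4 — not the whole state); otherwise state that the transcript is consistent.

step 4, x = 7

step 1: x = 1 + (6) = 7, y = 7 + (-8) = -1 -> exactly as logged
step 2: x = 7 + (-5) = 2, y = -1 + (8) = 7 -> consistent with the transcript
step 3: x = 2 + (1) = 3, y = 7 + (3) = 10 -> verified
step 4: x = 3 + (4) = 7, y = 10 + (1) = 11 -> a discrepancy with the transcript
First incorrect step: 4; the correct value is x = 7.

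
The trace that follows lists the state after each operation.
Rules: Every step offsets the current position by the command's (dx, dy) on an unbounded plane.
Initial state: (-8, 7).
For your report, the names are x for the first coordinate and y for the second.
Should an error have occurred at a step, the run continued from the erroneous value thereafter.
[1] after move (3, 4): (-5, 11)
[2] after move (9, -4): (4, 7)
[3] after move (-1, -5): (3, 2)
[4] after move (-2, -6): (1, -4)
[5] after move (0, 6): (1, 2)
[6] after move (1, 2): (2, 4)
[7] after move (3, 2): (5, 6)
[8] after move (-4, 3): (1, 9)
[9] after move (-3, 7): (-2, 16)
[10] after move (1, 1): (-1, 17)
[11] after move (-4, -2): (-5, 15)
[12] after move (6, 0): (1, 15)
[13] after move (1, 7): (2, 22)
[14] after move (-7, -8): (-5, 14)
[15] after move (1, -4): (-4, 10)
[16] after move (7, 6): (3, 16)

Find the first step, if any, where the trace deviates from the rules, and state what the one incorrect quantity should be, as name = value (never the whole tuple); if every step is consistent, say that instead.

no error

step 1: x = -8 + (3) = -5, y = 7 + (4) = 11 -> in agreement
step 2: x = -5 + (9) = 4, y = 11 + (-4) = 7 -> verified
step 3: x = 4 + (-1) = 3, y = 7 + (-5) = 2 -> verified
step 4: x = 3 + (-2) = 1, y = 2 + (-6) = -4 -> confirmed correct
step 5: x = 1 + (0) = 1, y = -4 + (6) = 2 -> same as recorded
step 6: x = 1 + (1) = 2, y = 2 + (2) = 4 -> agrees with the trace
step 7: x = 2 + (3) = 5, y = 4 + (2) = 6 -> same as recorded
step 8: x = 5 + (-4) = 1, y = 6 + (3) = 9 -> confirmed correct
step 9: x = 1 + (-3) = -2, y = 9 + (7) = 16 -> verified
step 10: x = -2 + (1) = -1, y = 16 + (1) = 17 -> agrees with the trace
step 11: x = -1 + (-4) = -5, y = 17 + (-2) = 15 -> consistent with the trace
step 12: x = -5 + (6) = 1, y = 15 + (0) = 15 -> exactly as logged
step 13: x = 1 + (1) = 2, y = 15 + (7) = 22 -> consistent with the trace
step 14: x = 2 + (-7) = -5, y = 22 + (-8) = 14 -> confirmed correct
step 15: x = -5 + (1) = -4, y = 14 + (-4) = 10 -> verified
step 16: x = -4 + (7) = 3, y = 10 + (6) = 16 -> checks out
Every step is consistent.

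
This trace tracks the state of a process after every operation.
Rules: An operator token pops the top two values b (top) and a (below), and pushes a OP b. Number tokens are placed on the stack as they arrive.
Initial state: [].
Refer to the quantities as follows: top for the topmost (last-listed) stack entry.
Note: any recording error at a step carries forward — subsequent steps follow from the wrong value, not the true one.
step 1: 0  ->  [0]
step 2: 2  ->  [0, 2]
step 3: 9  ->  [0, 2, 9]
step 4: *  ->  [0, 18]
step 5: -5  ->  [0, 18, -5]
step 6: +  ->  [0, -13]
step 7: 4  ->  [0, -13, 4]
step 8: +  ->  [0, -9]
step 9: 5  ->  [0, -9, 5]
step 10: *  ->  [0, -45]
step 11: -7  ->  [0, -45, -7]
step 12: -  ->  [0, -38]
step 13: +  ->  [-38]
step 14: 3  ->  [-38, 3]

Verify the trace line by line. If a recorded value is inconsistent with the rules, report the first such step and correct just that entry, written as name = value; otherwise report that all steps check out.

step 6, top = 13

Recomputing the run from the initial state:
step 1: [0]
step 2: [0, 2]
step 3: [0, 2, 9]
step 4: [0, 18]
step 5: [0, 18, -5]
step 6: [0, 13]
step 7: [0, 13, 4]
step 8: [0, 17]
step 9: [0, 17, 5]
step 10: [0, 85]
step 11: [0, 85, -7]
step 12: [0, 92]
step 13: [92]
step 14: [92, 3]
The first disagreement with the trace is at step 6, where the value should be top = 13.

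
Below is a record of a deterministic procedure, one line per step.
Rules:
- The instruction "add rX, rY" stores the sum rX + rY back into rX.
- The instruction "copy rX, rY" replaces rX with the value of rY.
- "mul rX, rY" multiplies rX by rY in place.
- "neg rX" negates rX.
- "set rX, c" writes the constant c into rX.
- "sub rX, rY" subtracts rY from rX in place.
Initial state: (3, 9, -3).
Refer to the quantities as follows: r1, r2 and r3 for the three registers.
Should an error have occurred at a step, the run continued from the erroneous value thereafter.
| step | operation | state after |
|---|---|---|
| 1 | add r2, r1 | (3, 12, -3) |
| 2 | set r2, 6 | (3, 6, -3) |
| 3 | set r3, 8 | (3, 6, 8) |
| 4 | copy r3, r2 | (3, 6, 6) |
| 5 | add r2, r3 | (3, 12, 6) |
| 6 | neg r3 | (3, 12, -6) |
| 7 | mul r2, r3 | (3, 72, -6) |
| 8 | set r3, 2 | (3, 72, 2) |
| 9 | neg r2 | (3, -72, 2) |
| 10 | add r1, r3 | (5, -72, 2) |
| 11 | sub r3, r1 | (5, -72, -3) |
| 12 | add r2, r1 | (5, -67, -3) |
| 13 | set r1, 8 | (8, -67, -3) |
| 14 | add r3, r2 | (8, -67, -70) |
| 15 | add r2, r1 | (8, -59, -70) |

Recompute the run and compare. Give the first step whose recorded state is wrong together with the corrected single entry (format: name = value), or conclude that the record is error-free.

1. r2 = 9 + 3 = 12 (consistent with the record)
2. r2 = 6 (checks out)
3. r3 = 8 (checks out)
4. r3 = 6 (in agreement)
5. r2 = 6 + 6 = 12 (matches)
6. r3 = -(6) = -6 (exactly as logged)
7. r2 = 12 * -6 = -72 (first mismatch against the record)
Step 7 is the first one off; corrected, r2 = -72.

step 7, r2 = -72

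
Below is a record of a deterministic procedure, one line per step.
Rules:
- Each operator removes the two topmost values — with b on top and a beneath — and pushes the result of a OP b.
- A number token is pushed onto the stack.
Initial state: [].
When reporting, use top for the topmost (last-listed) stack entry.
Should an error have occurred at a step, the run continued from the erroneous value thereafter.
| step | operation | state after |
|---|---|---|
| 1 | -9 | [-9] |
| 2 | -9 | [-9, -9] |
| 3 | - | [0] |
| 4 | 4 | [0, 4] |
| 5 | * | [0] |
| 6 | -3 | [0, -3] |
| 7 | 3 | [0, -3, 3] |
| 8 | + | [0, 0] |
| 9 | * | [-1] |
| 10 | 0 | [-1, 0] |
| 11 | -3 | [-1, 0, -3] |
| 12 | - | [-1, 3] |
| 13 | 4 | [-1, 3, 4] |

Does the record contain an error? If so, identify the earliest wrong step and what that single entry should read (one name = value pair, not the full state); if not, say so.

step 1: push -9: top = -9 -> in agreement
step 2: push -9: top = -9 -> consistent with the record
step 3: -9 - -9 = 0 -> in agreement
step 4: push 4: top = 4 -> agrees with the record
step 5: 0 * 4 = 0 -> verified
step 6: push -3: top = -3 -> in agreement
step 7: push 3: top = 3 -> consistent with the record
step 8: -3 + 3 = 0 -> confirmed correct
step 9: 0 * 0 = 0 -> the record disagrees here
The audit stops at step 9: the recorded entry is wrong and should be top = 0.

step 9, top = 0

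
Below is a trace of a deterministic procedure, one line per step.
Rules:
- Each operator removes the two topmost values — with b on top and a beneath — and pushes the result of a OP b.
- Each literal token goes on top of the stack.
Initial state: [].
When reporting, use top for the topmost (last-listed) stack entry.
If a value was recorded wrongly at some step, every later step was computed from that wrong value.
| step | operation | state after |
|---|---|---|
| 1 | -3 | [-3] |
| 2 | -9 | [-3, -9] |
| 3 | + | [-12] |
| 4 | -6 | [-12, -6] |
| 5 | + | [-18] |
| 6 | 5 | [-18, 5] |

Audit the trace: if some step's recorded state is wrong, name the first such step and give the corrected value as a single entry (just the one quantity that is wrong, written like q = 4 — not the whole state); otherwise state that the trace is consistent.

Recomputing the run from the initial state:
step 1: [-3]
step 2: [-3, -9]
step 3: [-12]
step 4: [-12, -6]
step 5: [-18]
step 6: [-18, 5]
This matches the trace at every step.

no error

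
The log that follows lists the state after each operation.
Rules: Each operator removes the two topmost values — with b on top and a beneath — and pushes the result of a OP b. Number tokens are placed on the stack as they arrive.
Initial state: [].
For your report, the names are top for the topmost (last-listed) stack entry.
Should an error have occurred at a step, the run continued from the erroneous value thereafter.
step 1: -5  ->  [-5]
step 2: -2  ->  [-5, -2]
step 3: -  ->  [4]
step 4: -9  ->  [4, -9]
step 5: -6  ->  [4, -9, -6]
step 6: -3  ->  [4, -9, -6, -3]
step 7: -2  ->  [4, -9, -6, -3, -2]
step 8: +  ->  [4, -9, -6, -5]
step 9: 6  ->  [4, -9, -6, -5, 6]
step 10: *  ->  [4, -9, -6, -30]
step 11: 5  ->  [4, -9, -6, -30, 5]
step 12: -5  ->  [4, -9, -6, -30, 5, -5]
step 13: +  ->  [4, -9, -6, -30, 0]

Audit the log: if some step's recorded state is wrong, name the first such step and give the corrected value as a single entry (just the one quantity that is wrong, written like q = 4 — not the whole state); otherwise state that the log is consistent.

step 1: push -5: top = -5 -> consistent with the log
step 2: push -2: top = -2 -> verified
step 3: -5 - -2 = -3 -> the log has a different value
Step 3 is the first one off; corrected, top = -3.

step 3, top = -3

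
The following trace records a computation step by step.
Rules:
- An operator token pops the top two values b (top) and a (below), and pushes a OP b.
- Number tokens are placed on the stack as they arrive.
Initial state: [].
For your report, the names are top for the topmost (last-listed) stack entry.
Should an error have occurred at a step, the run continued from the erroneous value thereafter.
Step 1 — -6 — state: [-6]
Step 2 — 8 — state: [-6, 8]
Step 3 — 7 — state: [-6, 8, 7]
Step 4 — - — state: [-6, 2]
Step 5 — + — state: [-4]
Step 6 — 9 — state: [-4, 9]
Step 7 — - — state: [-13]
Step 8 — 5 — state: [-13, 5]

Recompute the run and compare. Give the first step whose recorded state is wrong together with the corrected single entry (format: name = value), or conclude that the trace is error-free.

step 1: push -6: top = -6 -> consistent with the trace
step 2: push 8: top = 8 -> confirmed correct
step 3: push 7: top = 7 -> exactly as logged
step 4: 8 - 7 = 1 -> the entry is off here
Step 4 is the first one off; corrected, top = 1.

step 4, top = 1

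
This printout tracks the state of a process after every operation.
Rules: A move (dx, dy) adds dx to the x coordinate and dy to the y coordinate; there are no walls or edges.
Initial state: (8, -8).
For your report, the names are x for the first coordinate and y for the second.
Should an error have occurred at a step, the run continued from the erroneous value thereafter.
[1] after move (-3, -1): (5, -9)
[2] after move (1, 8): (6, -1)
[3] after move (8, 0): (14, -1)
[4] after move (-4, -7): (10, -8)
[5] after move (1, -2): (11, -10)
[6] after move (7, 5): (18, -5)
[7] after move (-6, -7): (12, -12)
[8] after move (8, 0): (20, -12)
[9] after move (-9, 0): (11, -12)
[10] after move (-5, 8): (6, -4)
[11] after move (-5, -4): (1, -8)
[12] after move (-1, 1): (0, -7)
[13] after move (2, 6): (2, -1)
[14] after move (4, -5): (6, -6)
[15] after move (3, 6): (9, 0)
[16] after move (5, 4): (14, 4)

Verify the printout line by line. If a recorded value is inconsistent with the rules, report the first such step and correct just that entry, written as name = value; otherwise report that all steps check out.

step 1: x = 8 + (-3) = 5, y = -8 + (-1) = -9 -> checks out
step 2: x = 5 + (1) = 6, y = -9 + (8) = -1 -> confirmed correct
step 3: x = 6 + (8) = 14, y = -1 + (0) = -1 -> no discrepancy
step 4: x = 14 + (-4) = 10, y = -1 + (-7) = -8 -> no discrepancy
step 5: x = 10 + (1) = 11, y = -8 + (-2) = -10 -> exactly as logged
step 6: x = 11 + (7) = 18, y = -10 + (5) = -5 -> same as recorded
step 7: x = 18 + (-6) = 12, y = -5 + (-7) = -12 -> matches
step 8: x = 12 + (8) = 20, y = -12 + (0) = -12 -> consistent with the printout
step 9: x = 20 + (-9) = 11, y = -12 + (0) = -12 -> exactly as logged
step 10: x = 11 + (-5) = 6, y = -12 + (8) = -4 -> checks out
step 11: x = 6 + (-5) = 1, y = -4 + (-4) = -8 -> agrees with the printout
step 12: x = 1 + (-1) = 0, y = -8 + (1) = -7 -> in agreement
step 13: x = 0 + (2) = 2, y = -7 + (6) = -1 -> in agreement
step 14: x = 2 + (4) = 6, y = -1 + (-5) = -6 -> consistent with the printout
step 15: x = 6 + (3) = 9, y = -6 + (6) = 0 -> consistent with the printout
step 16: x = 9 + (5) = 14, y = 0 + (4) = 4 -> no discrepancy
All entries verified; no error found.

no error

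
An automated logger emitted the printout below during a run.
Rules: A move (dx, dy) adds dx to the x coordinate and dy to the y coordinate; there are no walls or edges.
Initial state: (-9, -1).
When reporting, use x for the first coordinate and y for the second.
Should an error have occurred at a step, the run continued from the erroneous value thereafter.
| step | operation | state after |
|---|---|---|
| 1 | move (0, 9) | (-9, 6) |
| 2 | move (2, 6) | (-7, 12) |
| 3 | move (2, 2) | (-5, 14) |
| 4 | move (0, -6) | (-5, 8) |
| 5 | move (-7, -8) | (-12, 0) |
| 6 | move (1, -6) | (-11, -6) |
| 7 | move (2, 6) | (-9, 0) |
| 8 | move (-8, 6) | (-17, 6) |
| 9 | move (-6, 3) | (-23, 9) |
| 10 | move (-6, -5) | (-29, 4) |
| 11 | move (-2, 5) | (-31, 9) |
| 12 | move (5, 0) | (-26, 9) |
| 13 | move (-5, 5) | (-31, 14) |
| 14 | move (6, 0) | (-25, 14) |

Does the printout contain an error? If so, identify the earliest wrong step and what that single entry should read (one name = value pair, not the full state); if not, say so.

step 1, y = 8

1. x = -9 + (0) = -9, y = -1 + (9) = 8 (the printout has a different value)
Step 1 is the first one off; corrected, y = 8.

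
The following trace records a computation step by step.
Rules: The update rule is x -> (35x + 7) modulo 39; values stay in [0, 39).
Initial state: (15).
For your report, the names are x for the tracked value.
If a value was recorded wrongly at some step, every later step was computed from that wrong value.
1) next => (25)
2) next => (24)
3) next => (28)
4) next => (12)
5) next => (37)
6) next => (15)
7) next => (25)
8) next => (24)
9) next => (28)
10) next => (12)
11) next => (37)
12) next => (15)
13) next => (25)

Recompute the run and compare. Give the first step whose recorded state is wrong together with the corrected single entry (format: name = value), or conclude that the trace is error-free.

no error

Recomputing the run from the initial state:
step 1: x = 25
step 2: x = 24
step 3: x = 28
step 4: x = 12
step 5: x = 37
step 6: x = 15
step 7: x = 25
step 8: x = 24
step 9: x = 28
step 10: x = 12
step 11: x = 37
step 12: x = 15
step 13: x = 25
This matches the trace at every step.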